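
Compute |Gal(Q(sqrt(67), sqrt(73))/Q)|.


The 2 square roots of distinct primes are multiplicatively independent over Q,
so [K:Q] = 2^2 and Gal(K/Q) is isomorphic to (Z/2Z)^2.
|Gal| = 2^2 = 4

4


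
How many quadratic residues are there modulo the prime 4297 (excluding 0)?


For prime p, the number of non-zero quadratic residues is (p-1)/2.
= (4297-1)/2
= 2148

2148


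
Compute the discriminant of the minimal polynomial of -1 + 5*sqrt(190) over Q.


The element -1 + 5*sqrt(190) has minimal polynomial:
x^2 + 2*x - 4749
Discriminant = (2)^2 - 4*(-4749)
= 4 + 18996
= 19000

19000


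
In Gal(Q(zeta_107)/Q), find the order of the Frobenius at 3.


The Frobenius at p in Gal(Q(zeta_n)/Q) = (Z/nZ)* is the class of p, so its order is ord_107(3), the smallest k >= 1 with 3^k = 1 mod 107.
n = 107 = 107, phi(107) = 106; the order divides phi(n).
Divisors of 106: 1, 2, 53, 106
Repeated squaring mod 107: 3^1 = 3, 3^2 = 9, 3^4 = 81, 3^8 = 34, 3^16 = 86, 3^32 = 13, 3^64 = 62
Test divisors in increasing order:
  k=1: 3^1 = 3 mod 107
  k=2: 3^2 = 9 mod 107
  k=53: 3^53 = 13 * 86 * 81 * 3 = 1 mod 107  <- first divisor giving 1
Order = 53

53


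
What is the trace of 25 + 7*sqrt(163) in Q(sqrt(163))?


Tr(a + b*sqrt(d)) = (a + b*sqrt(d)) + (a - b*sqrt(d)) = 2a
= 2 * (25)
= 50

50


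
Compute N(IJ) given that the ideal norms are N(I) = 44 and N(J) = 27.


N(IJ) = N(I) * N(J)
= 44 * 27
= 1188

1188


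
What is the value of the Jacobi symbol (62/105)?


Compute (62/105) via quadratic reciprocity:
  pull out 2: (2/105) = +1  (since 105 mod 8 = 1)
  reciprocity: (31/105) -> +(105/31)
  reduce: (12/31)
  pull out 2: (2/31) = +1  (since 31 mod 8 = 7)
  pull out 2: (2/31) = +1  (since 31 mod 8 = 7)
  reciprocity: (3/31) -> -(31/3)
  reduce: (1/3)
  (1/3) = 1
Product of signs = -1

-1


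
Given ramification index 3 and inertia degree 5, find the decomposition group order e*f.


|D_P| = e * f
= 3 * 5
= 15

15


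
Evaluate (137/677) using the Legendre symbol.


p = 677 is prime, so compute (137/677) with the reciprocity algorithm (Jacobi-symbol steps: pull out 2s via (2/n), flip via reciprocity, reduce):
  reciprocity: (137/677) -> +(677/137)
  reduce: (129/137)
  reciprocity: (129/137) -> +(137/129)
  reduce: (8/129)
  pull out 2: (2/129) = +1  (since 129 mod 8 = 1)
  pull out 2: (2/129) = +1  (since 129 mod 8 = 1)
  pull out 2: (2/129) = +1  (since 129 mod 8 = 1)
  (1/129) = 1
Product of signs = 1
(137/677) = 1

1


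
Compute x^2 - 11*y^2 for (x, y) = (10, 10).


x^2 - d*y^2
= 10^2 - 11*10^2
= 100 - 1100
= -1000

-1000


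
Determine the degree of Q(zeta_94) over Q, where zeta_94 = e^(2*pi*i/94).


The degree equals Euler's totient phi(94).
94 = 2 * 47
phi(94) = 46

46


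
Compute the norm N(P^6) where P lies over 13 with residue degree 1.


N(P^a) = p^(a*f)
= 13^(6*1)
= 13^6
= 4826809

4826809


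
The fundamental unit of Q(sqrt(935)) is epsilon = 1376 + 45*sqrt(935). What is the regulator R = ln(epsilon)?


epsilon = 1376 + 45*sqrt(935)
= 2751.9996
R = ln(2751.9996)
= 7.9201

7.9201


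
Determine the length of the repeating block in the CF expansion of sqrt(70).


Run the CF algorithm for sqrt(70).
a_0 = floor(sqrt(70)) = 8; set m_0=0, q_0=1.
Recurrence: m' = q*a - m,  q' = (d - m'^2)/q,  a' = floor((a_0 + m')/q').
  step 1: m=8, q=6, a=2
  step 2: m=4, q=9, a=1
  step 3: m=5, q=5, a=2
  step 4: m=5, q=9, a=1
  step 5: m=4, q=6, a=2
  step 6: m=8, q=1, a=16
a_6 = 2*a_0 = 16, so the period closes here.
sqrt(70) = [8; 2, 1, 2, 1, 2, 16]
Period length = 6

6


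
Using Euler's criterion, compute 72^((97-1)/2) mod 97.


p = 97 is prime and the exponent is (p-1)/2 = 48, so by Euler's criterion 72^48 = (72/97) = +1 or -1 mod 97.
Compute by square-and-multiply:
  48 = 32 + 16 (binary 110000)
  Repeated squaring mod 97: 72^1 = 72, 72^2 = 43, 72^4 = 6, 72^8 = 36, 72^16 = 35, 72^32 = 61
  72^48 = 72^32 * 72^16 = 61 * 35 mod 97
    61 * 35 = 2135 = 1 mod 97
  72^48 = 1 mod 97
Result 1: 72 is a quadratic residue mod 97.
72^48 mod 97 = 1

1


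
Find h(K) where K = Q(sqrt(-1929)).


K = Q(sqrt(-1929)). d mod 4 = 3, so D = disc(K) = 4d = -7716
h(K) equals the number of primitive reduced positive-definite forms (a, b, c) = a*x^2 + b*x*y + c*y^2 with b^2 - 4ac = D,
where reduced means |b| <= a <= c, with b >= 0 whenever |b| = a or a = c, and primitive means gcd(a, b, c) = 1.
Reduced forces 3a^2 <= |D| = 7716, so 1 <= a <= 50; b must have the parity of D, and c = (b^2 - D)/(4a) must be an integer >= a.
Enumerate a = 1..50, b in [-a, a]:
  a=1: (1, 0, 1929)  [1]
  a=2: (2, 2, 965)  [1]
  a=3: (3, 0, 643)  [1]
  a=4: none
  a=5: (5, -2, 386), (5, 2, 386)  [2]
  a=6: (6, 6, 323)  [1]
  a=7..9: none
  a=10: (10, -2, 193), (10, 2, 193)  [2]
  a=11..14: none
  a=15: (15, -12, 131), (15, 12, 131)  [2]
  a=16: none
  a=17: (17, -6, 114), (17, 6, 114)  [2]
  a=18: none
  a=19: (19, -6, 102), (19, 6, 102)  [2]
  a=20..22: none
  a=23: (23, -14, 86), (23, 14, 86)  [2]
  a=24: none
  a=25: (25, -22, 82), (25, 22, 82)  [2]
  a=26..29: none
  a=30: (30, -18, 67), (30, 18, 67)  [2]
  a=31..33: none
  a=34: (34, -6, 57), (34, 6, 57)  [2]
  a=35..37: none
  a=38: (38, -6, 51), (38, 6, 51)  [2]
  a=39..40: none
  a=41: (41, -22, 50), (41, 22, 50)  [2]
  a=42: none
  a=43: (43, -14, 46), (43, 14, 46)  [2]
  a=44..50: none
Total reduced forms: 1 + 1 + 1 + 2 + 1 + 2 + 2 + 2 + 2 + 2 + 2 + 2 + 2 + 2 + 2 + 2 = 28
h = 28

28


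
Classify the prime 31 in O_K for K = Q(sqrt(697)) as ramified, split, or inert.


K = Q(sqrt(697)). Since d mod 4 = 1, disc(K) = 697.
Check p | disc: 697 mod 31 = 15.
p does not divide disc. Compute Legendre symbol (d/p):
15^((31-1)/2) mod 31 = -1
(d/p) = -1, so p is inert: (p) stays prime with e=1, f=2, g=1.
Therefore p is inert.

inert


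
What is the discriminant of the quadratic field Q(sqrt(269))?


For K = Q(sqrt(d)) with d squarefree: disc(K) = d if d = 1 mod 4, and disc(K) = 4d if d = 2 or 3 mod 4.
Here d = 269, and d mod 4 = 1.
d = 1 mod 4 (O_K = Z[(1+sqrt(d))/2]), so disc(K) = d = 269

269


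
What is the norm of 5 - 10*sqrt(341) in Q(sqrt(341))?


N(a + b*sqrt(d)) = a^2 - d*b^2
= (5)^2 - (341)*(-10)^2
= 25 - 34100
= -34075

-34075


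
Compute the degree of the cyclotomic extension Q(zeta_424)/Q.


The degree equals Euler's totient phi(424).
424 = 2^3 * 53
phi(424) = 208

208


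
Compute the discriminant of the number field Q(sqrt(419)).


For K = Q(sqrt(d)) with d squarefree: disc(K) = d if d = 1 mod 4, and disc(K) = 4d if d = 2 or 3 mod 4.
Here d = 419, and d mod 4 = 3.
d = 3 mod 4, not 1 (O_K = Z[sqrt(d)]), so disc(K) = 4d = 4 * (419) = 1676

1676


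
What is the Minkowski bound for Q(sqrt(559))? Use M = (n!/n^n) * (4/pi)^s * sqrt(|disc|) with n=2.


d = 559, d mod 4 = 3, so disc(K) = 4d = 2236; |disc(K)| = 2236
Real quadratic field, so n = 2, s = r2 = 0, r1 = 2
M = (n!/n^n) * (4/pi)^s * sqrt(|disc(K)|) = (2!/2^2) * (4/pi)^0 * sqrt(2236)
= 0.5 * 1.000000 * 47.286362
= 23.6432

23.6432


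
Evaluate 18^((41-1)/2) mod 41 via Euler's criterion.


p = 41 is prime and the exponent is (p-1)/2 = 20, so by Euler's criterion 18^20 = (18/41) = +1 or -1 mod 41.
Compute by square-and-multiply:
  20 = 16 + 4 (binary 10100)
  Repeated squaring mod 41: 18^1 = 18, 18^2 = 37, 18^4 = 16, 18^8 = 10, 18^16 = 18
  18^20 = 18^16 * 18^4 = 18 * 16 mod 41
    18 * 16 = 288 = 1 mod 41
  18^20 = 1 mod 41
Result 1: 18 is a quadratic residue mod 41.
18^20 mod 41 = 1

1


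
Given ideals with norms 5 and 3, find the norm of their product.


N(IJ) = N(I) * N(J)
= 5 * 3
= 15

15


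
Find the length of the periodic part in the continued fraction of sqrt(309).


Run the CF algorithm for sqrt(309).
a_0 = floor(sqrt(309)) = 17; set m_0=0, q_0=1.
Recurrence: m' = q*a - m,  q' = (d - m'^2)/q,  a' = floor((a_0 + m')/q').
  step 1: m=17, q=20, a=1
  step 2: m=3, q=15, a=1
  step 3: m=12, q=11, a=2
  step 4: m=10, q=19, a=1
  step 5: m=9, q=12, a=2
  step 6: m=15, q=7, a=4
  step 7: m=13, q=20, a=1
  step 8: m=7, q=13, a=1
  step 9: m=6, q=21, a=1
  step 10: m=15, q=4, a=8
  step 11: m=17, q=5, a=6
  step 12: m=13, q=28, a=1
  step 13: m=15, q=3, a=10
  step 14: m=15, q=28, a=1
  step 15: m=13, q=5, a=6
  step 16: m=17, q=4, a=8
  step 17: m=15, q=21, a=1
  step 18: m=6, q=13, a=1
  step 19: m=7, q=20, a=1
  step 20: m=13, q=7, a=4
  step 21: m=15, q=12, a=2
  step 22: m=9, q=19, a=1
  step 23: m=10, q=11, a=2
  step 24: m=12, q=15, a=1
  step 25: m=3, q=20, a=1
  step 26: m=17, q=1, a=34
a_26 = 2*a_0 = 34, so the period closes here.
sqrt(309) = [17; 1, 1, 2, 1, 2, 4, 1, 1, 1, 8, 6, 1, 10, 1, 6, 8, 1, 1, 1, 4, 2, 1, 2, 1, 1, 34]
Period length = 26

26


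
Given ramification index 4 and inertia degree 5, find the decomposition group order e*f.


|D_P| = e * f
= 4 * 5
= 20

20


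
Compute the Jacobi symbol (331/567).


Compute (331/567) via quadratic reciprocity:
  reciprocity: (331/567) -> -(567/331)
  reduce: (236/331)
  pull out 2: (2/331) = -1  (since 331 mod 8 = 3)
  pull out 2: (2/331) = -1  (since 331 mod 8 = 3)
  reciprocity: (59/331) -> -(331/59)
  reduce: (36/59)
  pull out 2: (2/59) = -1  (since 59 mod 8 = 3)
  pull out 2: (2/59) = -1  (since 59 mod 8 = 3)
  reciprocity: (9/59) -> +(59/9)
  reduce: (5/9)
  reciprocity: (5/9) -> +(9/5)
  reduce: (4/5)
  pull out 2: (2/5) = -1  (since 5 mod 8 = 5)
  pull out 2: (2/5) = -1  (since 5 mod 8 = 5)
  (1/5) = 1
Product of signs = 1

1


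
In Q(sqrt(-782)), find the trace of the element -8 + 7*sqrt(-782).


Tr(a + b*sqrt(d)) = (a + b*sqrt(d)) + (a - b*sqrt(d)) = 2a
= 2 * (-8)
= -16

-16


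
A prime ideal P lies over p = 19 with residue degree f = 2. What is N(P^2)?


N(P^a) = p^(a*f)
= 19^(2*2)
= 19^4
= 130321

130321


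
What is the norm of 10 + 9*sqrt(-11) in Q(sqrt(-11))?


N(a + b*sqrt(d)) = a^2 - d*b^2
= (10)^2 - (-11)*(9)^2
= 100 + 891
= 991

991


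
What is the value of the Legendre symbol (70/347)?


p = 347 is prime, so compute (70/347) with the reciprocity algorithm (Jacobi-symbol steps: pull out 2s via (2/n), flip via reciprocity, reduce):
  pull out 2: (2/347) = -1  (since 347 mod 8 = 3)
  reciprocity: (35/347) -> -(347/35)
  reduce: (32/35)
  pull out 2: (2/35) = -1  (since 35 mod 8 = 3)
  pull out 2: (2/35) = -1  (since 35 mod 8 = 3)
  pull out 2: (2/35) = -1  (since 35 mod 8 = 3)
  pull out 2: (2/35) = -1  (since 35 mod 8 = 3)
  pull out 2: (2/35) = -1  (since 35 mod 8 = 3)
  (1/35) = 1
Product of signs = -1
(70/347) = -1

-1


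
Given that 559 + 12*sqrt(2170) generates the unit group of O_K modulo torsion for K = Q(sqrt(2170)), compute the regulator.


epsilon = 559 + 12*sqrt(2170)
= 1117.9991
R = ln(1117.9991)
= 7.0193

7.0193


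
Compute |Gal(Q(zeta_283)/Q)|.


|Gal(Q(zeta_283)/Q)| = phi(283)
= 282

282


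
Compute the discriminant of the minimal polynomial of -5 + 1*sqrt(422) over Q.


The element -5 + 1*sqrt(422) has minimal polynomial:
x^2 + 10*x - 397
Discriminant = (10)^2 - 4*(-397)
= 100 + 1588
= 1688

1688


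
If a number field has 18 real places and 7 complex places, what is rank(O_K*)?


By Dirichlet's unit theorem:
rank = r1 + r2 - 1
= 18 + 7 - 1
= 24

24


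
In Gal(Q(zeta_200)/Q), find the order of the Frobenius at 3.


The Frobenius at p in Gal(Q(zeta_n)/Q) = (Z/nZ)* is the class of p, so its order is ord_200(3), the smallest k >= 1 with 3^k = 1 mod 200.
n = 200 = 2^3 * 5^2, phi(200) = 80; the order divides phi(n).
Divisors of 80: 1, 2, 4, 5, 8, 10, 16, 20, 40, 80
Repeated squaring mod 200: 3^1 = 3, 3^2 = 9, 3^4 = 81, 3^8 = 161, 3^16 = 121, 3^32 = 41, 3^64 = 81
Test divisors in increasing order:
  k=1: 3^1 = 3 mod 200
  k=2: 3^2 = 9 mod 200
  k=4: 3^4 = 81 mod 200
  k=5: 3^5 = 81 * 3 = 43 mod 200
  k=8: 3^8 = 161 mod 200
  k=10: 3^10 = 161 * 9 = 49 mod 200
  k=16: 3^16 = 121 mod 200
  k=20: 3^20 = 121 * 81 = 1 mod 200  <- first divisor giving 1
Order = 20

20


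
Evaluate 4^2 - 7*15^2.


x^2 - d*y^2
= 4^2 - 7*15^2
= 16 - 1575
= -1559

-1559


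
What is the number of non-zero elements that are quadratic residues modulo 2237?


For prime p, the number of non-zero quadratic residues is (p-1)/2.
= (2237-1)/2
= 1118

1118


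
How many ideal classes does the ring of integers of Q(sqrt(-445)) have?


K = Q(sqrt(-445)). d mod 4 = 3, so D = disc(K) = 4d = -1780
h(K) equals the number of primitive reduced positive-definite forms (a, b, c) = a*x^2 + b*x*y + c*y^2 with b^2 - 4ac = D,
where reduced means |b| <= a <= c, with b >= 0 whenever |b| = a or a = c, and primitive means gcd(a, b, c) = 1.
Reduced forces 3a^2 <= |D| = 1780, so 1 <= a <= 24; b must have the parity of D, and c = (b^2 - D)/(4a) must be an integer >= a.
Enumerate a = 1..24, b in [-a, a]:
  a=1: (1, 0, 445)  [1]
  a=2: (2, 2, 223)  [1]
  a=3..4: none
  a=5: (5, 0, 89)  [1]
  a=6..9: none
  a=10: (10, 10, 47)  [1]
  a=11..12: none
  a=13: (13, -12, 37), (13, 12, 37)  [2]
  a=14..18: none
  a=19: (19, -14, 26), (19, 14, 26)  [2]
  a=20..24: none
Total reduced forms: 1 + 1 + 1 + 1 + 2 + 2 = 8
h = 8

8


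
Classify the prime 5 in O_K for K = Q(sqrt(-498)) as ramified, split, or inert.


K = Q(sqrt(-498)). Since d mod 4 = 2, disc(K) = -1992.
Check p | disc: -1992 mod 5 = 3.
p does not divide disc. Compute Legendre symbol (d/p):
2^((5-1)/2) mod 5 = -1
(d/p) = -1, so p is inert: (p) stays prime with e=1, f=2, g=1.
Therefore p is inert.

inert


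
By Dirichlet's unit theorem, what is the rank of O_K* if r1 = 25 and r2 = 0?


By Dirichlet's unit theorem:
rank = r1 + r2 - 1
= 25 + 0 - 1
= 24

24


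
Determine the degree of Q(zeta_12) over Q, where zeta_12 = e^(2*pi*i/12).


The degree equals Euler's totient phi(12).
12 = 2^2 * 3
phi(12) = 4

4


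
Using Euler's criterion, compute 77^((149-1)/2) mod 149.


p = 149 is prime and the exponent is (p-1)/2 = 74, so by Euler's criterion 77^74 = (77/149) = +1 or -1 mod 149.
Compute by square-and-multiply:
  74 = 64 + 8 + 2 (binary 1001010)
  Repeated squaring mod 149: 77^1 = 77, 77^2 = 118, 77^4 = 67, 77^8 = 19, 77^16 = 63, 77^32 = 95, 77^64 = 85
  77^74 = 77^64 * 77^8 * 77^2 = 85 * 19 * 118 mod 149
    85 * 19 = 1615 = 125 mod 149
    125 * 118 = 14750 = 148 mod 149
  77^74 = 148 mod 149
Result 148 = p - 1 = -1 mod 149: 77 is a quadratic non-residue mod 149. As a residue in [0, p-1] the value is 148.
77^74 mod 149 = 148

148


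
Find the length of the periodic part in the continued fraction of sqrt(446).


Run the CF algorithm for sqrt(446).
a_0 = floor(sqrt(446)) = 21; set m_0=0, q_0=1.
Recurrence: m' = q*a - m,  q' = (d - m'^2)/q,  a' = floor((a_0 + m')/q').
  step 1: m=21, q=5, a=8
  step 2: m=19, q=17, a=2
  step 3: m=15, q=13, a=2
  step 4: m=11, q=25, a=1
  step 5: m=14, q=10, a=3
  step 6: m=16, q=19, a=1
  step 7: m=3, q=23, a=1
  step 8: m=20, q=2, a=20
  step 9: m=20, q=23, a=1
  step 10: m=3, q=19, a=1
  step 11: m=16, q=10, a=3
  step 12: m=14, q=25, a=1
  step 13: m=11, q=13, a=2
  step 14: m=15, q=17, a=2
  step 15: m=19, q=5, a=8
  step 16: m=21, q=1, a=42
a_16 = 2*a_0 = 42, so the period closes here.
sqrt(446) = [21; 8, 2, 2, 1, 3, 1, 1, 20, 1, 1, 3, 1, 2, 2, 8, 42]
Period length = 16

16


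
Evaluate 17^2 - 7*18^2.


x^2 - d*y^2
= 17^2 - 7*18^2
= 289 - 2268
= -1979

-1979


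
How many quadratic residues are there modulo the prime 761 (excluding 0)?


For prime p, the number of non-zero quadratic residues is (p-1)/2.
= (761-1)/2
= 380

380


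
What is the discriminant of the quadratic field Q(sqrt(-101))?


For K = Q(sqrt(d)) with d squarefree: disc(K) = d if d = 1 mod 4, and disc(K) = 4d if d = 2 or 3 mod 4.
Here d = -101, and d mod 4 = 3.
d = 3 mod 4, not 1 (O_K = Z[sqrt(d)]), so disc(K) = 4d = 4 * (-101) = -404

-404


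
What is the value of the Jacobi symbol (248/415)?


Compute (248/415) via quadratic reciprocity:
  pull out 2: (2/415) = +1  (since 415 mod 8 = 7)
  pull out 2: (2/415) = +1  (since 415 mod 8 = 7)
  pull out 2: (2/415) = +1  (since 415 mod 8 = 7)
  reciprocity: (31/415) -> -(415/31)
  reduce: (12/31)
  pull out 2: (2/31) = +1  (since 31 mod 8 = 7)
  pull out 2: (2/31) = +1  (since 31 mod 8 = 7)
  reciprocity: (3/31) -> -(31/3)
  reduce: (1/3)
  (1/3) = 1
Product of signs = 1

1


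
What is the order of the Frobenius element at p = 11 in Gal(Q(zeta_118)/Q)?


The Frobenius at p in Gal(Q(zeta_n)/Q) = (Z/nZ)* is the class of p, so its order is ord_118(11), the smallest k >= 1 with 11^k = 1 mod 118.
n = 118 = 2 * 59, phi(118) = 58; the order divides phi(n).
Divisors of 58: 1, 2, 29, 58
Repeated squaring mod 118: 11^1 = 11, 11^2 = 3, 11^4 = 9, 11^8 = 81, 11^16 = 71, 11^32 = 85
Test divisors in increasing order:
  k=1: 11^1 = 11 mod 118
  k=2: 11^2 = 3 mod 118
  k=29: 11^29 = 71 * 81 * 9 * 11 = 117 mod 118
  k=58: 11^58 = 85 * 71 * 81 * 3 = 1 mod 118  <- first divisor giving 1
Order = 58

58


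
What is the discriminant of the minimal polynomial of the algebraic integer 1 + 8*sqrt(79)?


The element 1 + 8*sqrt(79) has minimal polynomial:
x^2 - 2*x - 5055
Discriminant = (-2)^2 - 4*(-5055)
= 4 + 20220
= 20224

20224


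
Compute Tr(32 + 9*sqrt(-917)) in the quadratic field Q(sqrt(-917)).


Tr(a + b*sqrt(d)) = (a + b*sqrt(d)) + (a - b*sqrt(d)) = 2a
= 2 * (32)
= 64

64


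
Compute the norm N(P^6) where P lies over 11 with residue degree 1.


N(P^a) = p^(a*f)
= 11^(6*1)
= 11^6
= 1771561

1771561


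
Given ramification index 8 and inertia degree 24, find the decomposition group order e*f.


|D_P| = e * f
= 8 * 24
= 192

192


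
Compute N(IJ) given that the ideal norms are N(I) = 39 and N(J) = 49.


N(IJ) = N(I) * N(J)
= 39 * 49
= 1911

1911


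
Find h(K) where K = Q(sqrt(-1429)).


K = Q(sqrt(-1429)). d mod 4 = 3, so D = disc(K) = 4d = -5716
h(K) equals the number of primitive reduced positive-definite forms (a, b, c) = a*x^2 + b*x*y + c*y^2 with b^2 - 4ac = D,
where reduced means |b| <= a <= c, with b >= 0 whenever |b| = a or a = c, and primitive means gcd(a, b, c) = 1.
Reduced forces 3a^2 <= |D| = 5716, so 1 <= a <= 43; b must have the parity of D, and c = (b^2 - D)/(4a) must be an integer >= a.
Enumerate a = 1..43, b in [-a, a]:
  a=1: (1, 0, 1429)  [1]
  a=2: (2, 2, 715)  [1]
  a=3..4: none
  a=5: (5, -2, 286), (5, 2, 286)  [2]
  a=6..9: none
  a=10: (10, -2, 143), (10, 2, 143)  [2]
  a=11: (11, -2, 130), (11, 2, 130)  [2]
  a=12: none
  a=13: (13, -2, 110), (13, 2, 110)  [2]
  a=14..16: none
  a=17: (17, -8, 85), (17, 8, 85)  [2]
  a=18..21: none
  a=22: (22, -2, 65), (22, 2, 65)  [2]
  a=23..24: none
  a=25: (25, -22, 62), (25, 22, 62)  [2]
  a=26: (26, -2, 55), (26, 2, 55)  [2]
  a=27..30: none
  a=31: (31, -22, 50), (31, 22, 50)  [2]
  a=32..33: none
  a=34: (34, -26, 47), (34, 26, 47)  [2]
  a=35..43: none
Total reduced forms: 1 + 1 + 2 + 2 + 2 + 2 + 2 + 2 + 2 + 2 + 2 + 2 = 22
h = 22

22


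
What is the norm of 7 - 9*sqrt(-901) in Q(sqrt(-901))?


N(a + b*sqrt(d)) = a^2 - d*b^2
= (7)^2 - (-901)*(-9)^2
= 49 + 72981
= 73030

73030


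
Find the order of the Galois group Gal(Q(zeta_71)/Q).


|Gal(Q(zeta_71)/Q)| = phi(71)
= 70

70


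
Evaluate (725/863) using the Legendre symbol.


p = 863 is prime, so compute (725/863) with the reciprocity algorithm (Jacobi-symbol steps: pull out 2s via (2/n), flip via reciprocity, reduce):
  reciprocity: (725/863) -> +(863/725)
  reduce: (138/725)
  pull out 2: (2/725) = -1  (since 725 mod 8 = 5)
  reciprocity: (69/725) -> +(725/69)
  reduce: (35/69)
  reciprocity: (35/69) -> +(69/35)
  reduce: (34/35)
  pull out 2: (2/35) = -1  (since 35 mod 8 = 3)
  reciprocity: (17/35) -> +(35/17)
  reduce: (1/17)
  (1/17) = 1
Product of signs = 1
(725/863) = 1

1


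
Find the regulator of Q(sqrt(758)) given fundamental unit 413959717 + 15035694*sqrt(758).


epsilon = 413959717 + 15035694*sqrt(758)
= 8.2792e+08
R = ln(8.2792e+08)
= 20.5344

20.5344


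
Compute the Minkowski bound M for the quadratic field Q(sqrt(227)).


d = 227, d mod 4 = 3, so disc(K) = 4d = 908; |disc(K)| = 908
Real quadratic field, so n = 2, s = r2 = 0, r1 = 2
M = (n!/n^n) * (4/pi)^s * sqrt(|disc(K)|) = (2!/2^2) * (4/pi)^0 * sqrt(908)
= 0.5 * 1.000000 * 30.133038
= 15.0665

15.0665


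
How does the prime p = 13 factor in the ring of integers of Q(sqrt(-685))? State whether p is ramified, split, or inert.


K = Q(sqrt(-685)). Since d mod 4 = 3, disc(K) = -2740.
Check p | disc: -2740 mod 13 = 3.
p does not divide disc. Compute Legendre symbol (d/p):
4^((13-1)/2) mod 13 = 1
(d/p) = 1, so p splits: (p) = P*P' with e=1, f=1, g=2.
Therefore p is split.

split


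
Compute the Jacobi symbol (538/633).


Compute (538/633) via quadratic reciprocity:
  pull out 2: (2/633) = +1  (since 633 mod 8 = 1)
  reciprocity: (269/633) -> +(633/269)
  reduce: (95/269)
  reciprocity: (95/269) -> +(269/95)
  reduce: (79/95)
  reciprocity: (79/95) -> -(95/79)
  reduce: (16/79)
  pull out 2: (2/79) = +1  (since 79 mod 8 = 7)
  pull out 2: (2/79) = +1  (since 79 mod 8 = 7)
  pull out 2: (2/79) = +1  (since 79 mod 8 = 7)
  pull out 2: (2/79) = +1  (since 79 mod 8 = 7)
  (1/79) = 1
Product of signs = -1

-1


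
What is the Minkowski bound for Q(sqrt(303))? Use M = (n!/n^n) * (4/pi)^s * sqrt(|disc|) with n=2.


d = 303, d mod 4 = 3, so disc(K) = 4d = 1212; |disc(K)| = 1212
Real quadratic field, so n = 2, s = r2 = 0, r1 = 2
M = (n!/n^n) * (4/pi)^s * sqrt(|disc(K)|) = (2!/2^2) * (4/pi)^0 * sqrt(1212)
= 0.5 * 1.000000 * 34.813790
= 17.4069

17.4069


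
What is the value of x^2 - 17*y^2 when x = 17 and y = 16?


x^2 - d*y^2
= 17^2 - 17*16^2
= 289 - 4352
= -4063

-4063


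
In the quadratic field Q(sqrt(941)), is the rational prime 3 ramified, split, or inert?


K = Q(sqrt(941)). Since d mod 4 = 1, disc(K) = 941.
Check p | disc: 941 mod 3 = 2.
p does not divide disc. Compute Legendre symbol (d/p):
2^((3-1)/2) mod 3 = -1
(d/p) = -1, so p is inert: (p) stays prime with e=1, f=2, g=1.
Therefore p is inert.

inert


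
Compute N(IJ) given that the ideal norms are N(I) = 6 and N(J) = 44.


N(IJ) = N(I) * N(J)
= 6 * 44
= 264

264


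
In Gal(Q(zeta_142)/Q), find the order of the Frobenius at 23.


The Frobenius at p in Gal(Q(zeta_n)/Q) = (Z/nZ)* is the class of p, so its order is ord_142(23), the smallest k >= 1 with 23^k = 1 mod 142.
n = 142 = 2 * 71, phi(142) = 70; the order divides phi(n).
Divisors of 70: 1, 2, 5, 7, 10, 14, 35, 70
Repeated squaring mod 142: 23^1 = 23, 23^2 = 103, 23^4 = 101, 23^8 = 119, 23^16 = 103, 23^32 = 101, 23^64 = 119
Test divisors in increasing order:
  k=1: 23^1 = 23 mod 142
  k=2: 23^2 = 103 mod 142
  k=5: 23^5 = 101 * 23 = 51 mod 142
  k=7: 23^7 = 101 * 103 * 23 = 141 mod 142
  k=10: 23^10 = 119 * 103 = 45 mod 142
  k=14: 23^14 = 119 * 101 * 103 = 1 mod 142  <- first divisor giving 1
Order = 14

14


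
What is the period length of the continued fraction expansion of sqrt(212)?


Run the CF algorithm for sqrt(212).
a_0 = floor(sqrt(212)) = 14; set m_0=0, q_0=1.
Recurrence: m' = q*a - m,  q' = (d - m'^2)/q,  a' = floor((a_0 + m')/q').
  step 1: m=14, q=16, a=1
  step 2: m=2, q=13, a=1
  step 3: m=11, q=7, a=3
  step 4: m=10, q=16, a=1
  step 5: m=6, q=11, a=1
  step 6: m=5, q=17, a=1
  step 7: m=12, q=4, a=6
  step 8: m=12, q=17, a=1
  step 9: m=5, q=11, a=1
  step 10: m=6, q=16, a=1
  step 11: m=10, q=7, a=3
  step 12: m=11, q=13, a=1
  step 13: m=2, q=16, a=1
  step 14: m=14, q=1, a=28
a_14 = 2*a_0 = 28, so the period closes here.
sqrt(212) = [14; 1, 1, 3, 1, 1, 1, 6, 1, 1, 1, 3, 1, 1, 28]
Period length = 14

14


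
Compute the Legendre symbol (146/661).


p = 661 is prime, so compute (146/661) with the reciprocity algorithm (Jacobi-symbol steps: pull out 2s via (2/n), flip via reciprocity, reduce):
  pull out 2: (2/661) = -1  (since 661 mod 8 = 5)
  reciprocity: (73/661) -> +(661/73)
  reduce: (4/73)
  pull out 2: (2/73) = +1  (since 73 mod 8 = 1)
  pull out 2: (2/73) = +1  (since 73 mod 8 = 1)
  (1/73) = 1
Product of signs = -1
(146/661) = -1

-1


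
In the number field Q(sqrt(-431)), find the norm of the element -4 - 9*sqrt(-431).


N(a + b*sqrt(d)) = a^2 - d*b^2
= (-4)^2 - (-431)*(-9)^2
= 16 + 34911
= 34927

34927


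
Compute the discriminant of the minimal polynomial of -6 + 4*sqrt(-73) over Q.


The element -6 + 4*sqrt(-73) has minimal polynomial:
x^2 + 12*x + 1204
Discriminant = (12)^2 - 4*(1204)
= 144 - 4816
= -4672

-4672


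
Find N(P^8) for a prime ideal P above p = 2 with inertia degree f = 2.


N(P^a) = p^(a*f)
= 2^(8*2)
= 2^16
= 65536

65536


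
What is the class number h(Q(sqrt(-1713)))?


K = Q(sqrt(-1713)). d mod 4 = 3, so D = disc(K) = 4d = -6852
h(K) equals the number of primitive reduced positive-definite forms (a, b, c) = a*x^2 + b*x*y + c*y^2 with b^2 - 4ac = D,
where reduced means |b| <= a <= c, with b >= 0 whenever |b| = a or a = c, and primitive means gcd(a, b, c) = 1.
Reduced forces 3a^2 <= |D| = 6852, so 1 <= a <= 47; b must have the parity of D, and c = (b^2 - D)/(4a) must be an integer >= a.
Enumerate a = 1..47, b in [-a, a]:
  a=1: (1, 0, 1713)  [1]
  a=2: (2, 2, 857)  [1]
  a=3: (3, 0, 571)  [1]
  a=4..5: none
  a=6: (6, 6, 287)  [1]
  a=7: (7, -6, 246), (7, 6, 246)  [2]
  a=8..10: none
  a=11: (11, -10, 158), (11, 10, 158)  [2]
  a=12: none
  a=13: (13, -8, 133), (13, 8, 133)  [2]
  a=14: (14, -6, 123), (14, 6, 123)  [2]
  a=15..16: none
  a=17: (17, -4, 101), (17, 4, 101)  [2]
  a=18: none
  a=19: (19, -8, 91), (19, 8, 91)  [2]
  a=20: none
  a=21: (21, -6, 82), (21, 6, 82)  [2]
  a=22: (22, -10, 79), (22, 10, 79)  [2]
  a=23: (23, -18, 78), (23, 18, 78)  [2]
  a=24..25: none
  a=26: (26, -18, 69), (26, 18, 69)  [2]
  a=27..32: none
  a=33: (33, -12, 53), (33, 12, 53)  [2]
  a=34: (34, -30, 57), (34, 30, 57)  [2]
  a=35..36: none
  a=37: (37, -20, 49), (37, 20, 49)  [2]
  a=38: (38, -30, 51), (38, 30, 51)  [2]
  a=39: (39, -18, 46), (39, 18, 46)  [2]
  a=40: none
  a=41: (41, -6, 42), (41, 6, 42)  [2]
  a=42..47: none
Total reduced forms: 1 + 1 + 1 + 1 + 2 + 2 + 2 + 2 + 2 + 2 + 2 + 2 + 2 + 2 + 2 + 2 + 2 + 2 + 2 + 2 = 36
h = 36

36


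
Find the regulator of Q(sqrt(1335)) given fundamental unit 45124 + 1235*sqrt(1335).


epsilon = 45124 + 1235*sqrt(1335)
= 90248.0000
R = ln(90248.0000)
= 11.4103

11.4103


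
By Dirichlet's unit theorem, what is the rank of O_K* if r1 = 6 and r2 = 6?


By Dirichlet's unit theorem:
rank = r1 + r2 - 1
= 6 + 6 - 1
= 11

11


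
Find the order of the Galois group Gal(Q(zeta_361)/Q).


|Gal(Q(zeta_361)/Q)| = phi(361)
= 342

342


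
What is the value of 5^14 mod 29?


p = 29 is prime and the exponent is (p-1)/2 = 14, so by Euler's criterion 5^14 = (5/29) = +1 or -1 mod 29.
Compute by square-and-multiply:
  14 = 8 + 4 + 2 (binary 1110)
  Repeated squaring mod 29: 5^1 = 5, 5^2 = 25, 5^4 = 16, 5^8 = 24
  5^14 = 5^8 * 5^4 * 5^2 = 24 * 16 * 25 mod 29
    24 * 16 = 384 = 7 mod 29
    7 * 25 = 175 = 1 mod 29
  5^14 = 1 mod 29
Result 1: 5 is a quadratic residue mod 29.
5^14 mod 29 = 1

1


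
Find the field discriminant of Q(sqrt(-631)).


For K = Q(sqrt(d)) with d squarefree: disc(K) = d if d = 1 mod 4, and disc(K) = 4d if d = 2 or 3 mod 4.
Here d = -631, and d mod 4 = 1.
d = 1 mod 4 (O_K = Z[(1+sqrt(d))/2]), so disc(K) = d = -631

-631


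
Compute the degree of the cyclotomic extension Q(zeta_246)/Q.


The degree equals Euler's totient phi(246).
246 = 2 * 3 * 41
phi(246) = 80

80


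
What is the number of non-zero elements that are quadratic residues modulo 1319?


For prime p, the number of non-zero quadratic residues is (p-1)/2.
= (1319-1)/2
= 659

659


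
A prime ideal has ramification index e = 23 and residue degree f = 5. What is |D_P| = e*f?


|D_P| = e * f
= 23 * 5
= 115

115


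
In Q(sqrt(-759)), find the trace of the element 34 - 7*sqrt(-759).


Tr(a + b*sqrt(d)) = (a + b*sqrt(d)) + (a - b*sqrt(d)) = 2a
= 2 * (34)
= 68

68


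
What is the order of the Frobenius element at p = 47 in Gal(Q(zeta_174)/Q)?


The Frobenius at p in Gal(Q(zeta_n)/Q) = (Z/nZ)* is the class of p, so its order is ord_174(47), the smallest k >= 1 with 47^k = 1 mod 174.
n = 174 = 2 * 3 * 29, phi(174) = 56; the order divides phi(n).
Divisors of 56: 1, 2, 4, 7, 8, 14, 28, 56
Repeated squaring mod 174: 47^1 = 47, 47^2 = 121, 47^4 = 25, 47^8 = 103, 47^16 = 169, 47^32 = 25
Test divisors in increasing order:
  k=1: 47^1 = 47 mod 174
  k=2: 47^2 = 121 mod 174
  k=4: 47^4 = 25 mod 174
  k=7: 47^7 = 25 * 121 * 47 = 17 mod 174
  k=8: 47^8 = 103 mod 174
  k=14: 47^14 = 103 * 25 * 121 = 115 mod 174
  k=28: 47^28 = 169 * 103 * 25 = 1 mod 174  <- first divisor giving 1
Order = 28

28


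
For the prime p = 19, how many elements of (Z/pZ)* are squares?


For prime p, the number of non-zero quadratic residues is (p-1)/2.
= (19-1)/2
= 9

9


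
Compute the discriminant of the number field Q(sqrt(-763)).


For K = Q(sqrt(d)) with d squarefree: disc(K) = d if d = 1 mod 4, and disc(K) = 4d if d = 2 or 3 mod 4.
Here d = -763, and d mod 4 = 1.
d = 1 mod 4 (O_K = Z[(1+sqrt(d))/2]), so disc(K) = d = -763

-763


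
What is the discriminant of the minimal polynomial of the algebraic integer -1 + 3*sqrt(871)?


The element -1 + 3*sqrt(871) has minimal polynomial:
x^2 + 2*x - 7838
Discriminant = (2)^2 - 4*(-7838)
= 4 + 31352
= 31356

31356


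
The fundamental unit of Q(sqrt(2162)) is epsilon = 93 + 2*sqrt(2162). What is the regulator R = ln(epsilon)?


epsilon = 93 + 2*sqrt(2162)
= 185.9946
R = ln(185.9946)
= 5.2257

5.2257


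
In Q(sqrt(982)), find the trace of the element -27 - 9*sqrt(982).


Tr(a + b*sqrt(d)) = (a + b*sqrt(d)) + (a - b*sqrt(d)) = 2a
= 2 * (-27)
= -54

-54


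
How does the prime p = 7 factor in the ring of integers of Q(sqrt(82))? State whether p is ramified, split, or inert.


K = Q(sqrt(82)). Since d mod 4 = 2, disc(K) = 328.
Check p | disc: 328 mod 7 = 6.
p does not divide disc. Compute Legendre symbol (d/p):
5^((7-1)/2) mod 7 = -1
(d/p) = -1, so p is inert: (p) stays prime with e=1, f=2, g=1.
Therefore p is inert.

inert


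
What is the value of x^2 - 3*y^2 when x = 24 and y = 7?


x^2 - d*y^2
= 24^2 - 3*7^2
= 576 - 147
= 429

429


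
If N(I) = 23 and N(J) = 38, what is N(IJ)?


N(IJ) = N(I) * N(J)
= 23 * 38
= 874

874


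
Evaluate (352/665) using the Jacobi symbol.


Compute (352/665) via quadratic reciprocity:
  pull out 2: (2/665) = +1  (since 665 mod 8 = 1)
  pull out 2: (2/665) = +1  (since 665 mod 8 = 1)
  pull out 2: (2/665) = +1  (since 665 mod 8 = 1)
  pull out 2: (2/665) = +1  (since 665 mod 8 = 1)
  pull out 2: (2/665) = +1  (since 665 mod 8 = 1)
  reciprocity: (11/665) -> +(665/11)
  reduce: (5/11)
  reciprocity: (5/11) -> +(11/5)
  reduce: (1/5)
  (1/5) = 1
Product of signs = 1

1


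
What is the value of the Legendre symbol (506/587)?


p = 587 is prime, so compute (506/587) with the reciprocity algorithm (Jacobi-symbol steps: pull out 2s via (2/n), flip via reciprocity, reduce):
  pull out 2: (2/587) = -1  (since 587 mod 8 = 3)
  reciprocity: (253/587) -> +(587/253)
  reduce: (81/253)
  reciprocity: (81/253) -> +(253/81)
  reduce: (10/81)
  pull out 2: (2/81) = +1  (since 81 mod 8 = 1)
  reciprocity: (5/81) -> +(81/5)
  reduce: (1/5)
  (1/5) = 1
Product of signs = -1
(506/587) = -1

-1


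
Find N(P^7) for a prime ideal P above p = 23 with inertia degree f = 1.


N(P^a) = p^(a*f)
= 23^(7*1)
= 23^7
= 3404825447

3404825447


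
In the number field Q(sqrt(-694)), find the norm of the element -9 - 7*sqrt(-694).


N(a + b*sqrt(d)) = a^2 - d*b^2
= (-9)^2 - (-694)*(-7)^2
= 81 + 34006
= 34087

34087


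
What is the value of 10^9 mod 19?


p = 19 is prime and the exponent is (p-1)/2 = 9, so by Euler's criterion 10^9 = (10/19) = +1 or -1 mod 19.
Compute by square-and-multiply:
  9 = 8 + 1 (binary 1001)
  Repeated squaring mod 19: 10^1 = 10, 10^2 = 5, 10^4 = 6, 10^8 = 17
  10^9 = 10^8 * 10^1 = 17 * 10 mod 19
    17 * 10 = 170 = 18 mod 19
  10^9 = 18 mod 19
Result 18 = p - 1 = -1 mod 19: 10 is a quadratic non-residue mod 19. As a residue in [0, p-1] the value is 18.
10^9 mod 19 = 18

18


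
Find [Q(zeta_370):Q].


The degree equals Euler's totient phi(370).
370 = 2 * 5 * 37
phi(370) = 144

144


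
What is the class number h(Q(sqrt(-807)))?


K = Q(sqrt(-807)). d mod 4 = 1, so D = disc(K) = d = -807
h(K) equals the number of primitive reduced positive-definite forms (a, b, c) = a*x^2 + b*x*y + c*y^2 with b^2 - 4ac = D,
where reduced means |b| <= a <= c, with b >= 0 whenever |b| = a or a = c, and primitive means gcd(a, b, c) = 1.
Reduced forces 3a^2 <= |D| = 807, so 1 <= a <= 16; b must have the parity of D, and c = (b^2 - D)/(4a) must be an integer >= a.
Enumerate a = 1..16, b in [-a, a]:
  a=1: (1, 1, 202)  [1]
  a=2: (2, -1, 101), (2, 1, 101)  [2]
  a=3: (3, 3, 68)  [1]
  a=4: (4, -3, 51), (4, 3, 51)  [2]
  a=5: none
  a=6: (6, -3, 34), (6, 3, 34)  [2]
  a=7: none
  a=8: (8, -5, 26), (8, 5, 26)  [2]
  a=9..11: none
  a=12: (12, -3, 17), (12, 3, 17)  [2]
  a=13: (13, -5, 16), (13, 5, 16)  [2]
  a=14..16: none
Total reduced forms: 1 + 2 + 1 + 2 + 2 + 2 + 2 + 2 = 14
h = 14

14


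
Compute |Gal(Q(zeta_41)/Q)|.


|Gal(Q(zeta_41)/Q)| = phi(41)
= 40

40


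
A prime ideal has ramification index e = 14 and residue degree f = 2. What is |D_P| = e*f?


|D_P| = e * f
= 14 * 2
= 28

28


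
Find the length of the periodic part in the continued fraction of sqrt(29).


Run the CF algorithm for sqrt(29).
a_0 = floor(sqrt(29)) = 5; set m_0=0, q_0=1.
Recurrence: m' = q*a - m,  q' = (d - m'^2)/q,  a' = floor((a_0 + m')/q').
  step 1: m=5, q=4, a=2
  step 2: m=3, q=5, a=1
  step 3: m=2, q=5, a=1
  step 4: m=3, q=4, a=2
  step 5: m=5, q=1, a=10
a_5 = 2*a_0 = 10, so the period closes here.
sqrt(29) = [5; 2, 1, 1, 2, 10]
Period length = 5

5


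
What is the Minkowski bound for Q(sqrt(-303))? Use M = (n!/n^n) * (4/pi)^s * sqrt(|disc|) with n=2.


d = -303, d mod 4 = 1, so disc(K) = d = -303; |disc(K)| = 303
Imaginary quadratic field, so n = 2, s = r2 = 1, r1 = 0
M = (n!/n^n) * (4/pi)^s * sqrt(|disc(K)|) = (2!/2^2) * (4/pi)^1 * sqrt(303)
= 0.5 * 1.273240 * 17.406895
= 11.0816

11.0816


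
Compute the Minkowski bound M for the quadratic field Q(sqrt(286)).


d = 286, d mod 4 = 2, so disc(K) = 4d = 1144; |disc(K)| = 1144
Real quadratic field, so n = 2, s = r2 = 0, r1 = 2
M = (n!/n^n) * (4/pi)^s * sqrt(|disc(K)|) = (2!/2^2) * (4/pi)^0 * sqrt(1144)
= 0.5 * 1.000000 * 33.823069
= 16.9115

16.9115


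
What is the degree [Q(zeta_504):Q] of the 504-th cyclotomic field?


The degree equals Euler's totient phi(504).
504 = 2^3 * 3^2 * 7
phi(504) = 144

144


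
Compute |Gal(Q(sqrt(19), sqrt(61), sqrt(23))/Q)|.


The 3 square roots of distinct primes are multiplicatively independent over Q,
so [K:Q] = 2^3 and Gal(K/Q) is isomorphic to (Z/2Z)^3.
|Gal| = 2^3 = 8

8


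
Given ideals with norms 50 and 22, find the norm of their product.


N(IJ) = N(I) * N(J)
= 50 * 22
= 1100

1100


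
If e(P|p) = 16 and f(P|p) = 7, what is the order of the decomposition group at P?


|D_P| = e * f
= 16 * 7
= 112

112


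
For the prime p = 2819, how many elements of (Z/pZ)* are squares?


For prime p, the number of non-zero quadratic residues is (p-1)/2.
= (2819-1)/2
= 1409

1409


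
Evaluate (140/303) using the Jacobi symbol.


Compute (140/303) via quadratic reciprocity:
  pull out 2: (2/303) = +1  (since 303 mod 8 = 7)
  pull out 2: (2/303) = +1  (since 303 mod 8 = 7)
  reciprocity: (35/303) -> -(303/35)
  reduce: (23/35)
  reciprocity: (23/35) -> -(35/23)
  reduce: (12/23)
  pull out 2: (2/23) = +1  (since 23 mod 8 = 7)
  pull out 2: (2/23) = +1  (since 23 mod 8 = 7)
  reciprocity: (3/23) -> -(23/3)
  reduce: (2/3)
  pull out 2: (2/3) = -1  (since 3 mod 8 = 3)
  (1/3) = 1
Product of signs = 1

1


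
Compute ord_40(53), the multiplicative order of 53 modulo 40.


We want ord_40(53), the smallest k >= 1 with 53^k = 1 mod 40.
n = 40 = 2^3 * 5, phi(40) = 16; the order divides phi(n).
Divisors of 16: 1, 2, 4, 8, 16
Repeated squaring mod 40: 53^1 = 13, 53^2 = 9, 53^4 = 1, 53^8 = 1, 53^16 = 1
Test divisors in increasing order:
  k=1: 53^1 = 13 mod 40
  k=2: 53^2 = 9 mod 40
  k=4: 53^4 = 1 mod 40  <- first divisor giving 1
Order = 4

4


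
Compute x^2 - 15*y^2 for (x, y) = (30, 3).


x^2 - d*y^2
= 30^2 - 15*3^2
= 900 - 135
= 765

765


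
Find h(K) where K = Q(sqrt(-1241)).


K = Q(sqrt(-1241)). d mod 4 = 3, so D = disc(K) = 4d = -4964
h(K) equals the number of primitive reduced positive-definite forms (a, b, c) = a*x^2 + b*x*y + c*y^2 with b^2 - 4ac = D,
where reduced means |b| <= a <= c, with b >= 0 whenever |b| = a or a = c, and primitive means gcd(a, b, c) = 1.
Reduced forces 3a^2 <= |D| = 4964, so 1 <= a <= 40; b must have the parity of D, and c = (b^2 - D)/(4a) must be an integer >= a.
Enumerate a = 1..40, b in [-a, a]:
  a=1: (1, 0, 1241)  [1]
  a=2: (2, 2, 621)  [1]
  a=3: (3, -2, 414), (3, 2, 414)  [2]
  a=4: none
  a=5: (5, -4, 249), (5, 4, 249)  [2]
  a=6: (6, -2, 207), (6, 2, 207)  [2]
  a=7..8: none
  a=9: (9, -2, 138), (9, 2, 138)  [2]
  a=10: (10, -6, 125), (10, 6, 125)  [2]
  a=11..14: none
  a=15: (15, -14, 86), (15, -4, 83), (15, 4, 83), (15, 14, 86)  [4]
  a=16: none
  a=17: (17, 0, 73)  [1]
  a=18: (18, -2, 69), (18, 2, 69)  [2]
  a=19..22: none
  a=23: (23, -2, 54), (23, 2, 54)  [2]
  a=24: none
  a=25: (25, -6, 50), (25, 6, 50)  [2]
  a=26: none
  a=27: (27, -2, 46), (27, 2, 46)  [2]
  a=28: none
  a=29: (29, -16, 45), (29, 16, 45)  [2]
  a=30: (30, -26, 47), (30, -14, 43), (30, 14, 43), (30, 26, 47)  [4]
  a=31..33: none
  a=34: (34, 34, 45)  [1]
  a=35..40: none
Total reduced forms: 1 + 1 + 2 + 2 + 2 + 2 + 2 + 4 + 1 + 2 + 2 + 2 + 2 + 2 + 4 + 1 = 32
h = 32

32


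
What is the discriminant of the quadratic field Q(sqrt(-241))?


For K = Q(sqrt(d)) with d squarefree: disc(K) = d if d = 1 mod 4, and disc(K) = 4d if d = 2 or 3 mod 4.
Here d = -241, and d mod 4 = 3.
d = 3 mod 4, not 1 (O_K = Z[sqrt(d)]), so disc(K) = 4d = 4 * (-241) = -964

-964


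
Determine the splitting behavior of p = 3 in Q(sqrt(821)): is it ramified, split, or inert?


K = Q(sqrt(821)). Since d mod 4 = 1, disc(K) = 821.
Check p | disc: 821 mod 3 = 2.
p does not divide disc. Compute Legendre symbol (d/p):
2^((3-1)/2) mod 3 = -1
(d/p) = -1, so p is inert: (p) stays prime with e=1, f=2, g=1.
Therefore p is inert.

inert


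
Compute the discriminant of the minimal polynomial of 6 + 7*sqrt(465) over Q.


The element 6 + 7*sqrt(465) has minimal polynomial:
x^2 - 12*x - 22749
Discriminant = (-12)^2 - 4*(-22749)
= 144 + 90996
= 91140

91140


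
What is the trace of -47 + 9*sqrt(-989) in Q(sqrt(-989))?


Tr(a + b*sqrt(d)) = (a + b*sqrt(d)) + (a - b*sqrt(d)) = 2a
= 2 * (-47)
= -94

-94


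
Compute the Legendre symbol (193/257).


p = 257 is prime, so compute (193/257) with the reciprocity algorithm (Jacobi-symbol steps: pull out 2s via (2/n), flip via reciprocity, reduce):
  reciprocity: (193/257) -> +(257/193)
  reduce: (64/193)
  pull out 2: (2/193) = +1  (since 193 mod 8 = 1)
  pull out 2: (2/193) = +1  (since 193 mod 8 = 1)
  pull out 2: (2/193) = +1  (since 193 mod 8 = 1)
  pull out 2: (2/193) = +1  (since 193 mod 8 = 1)
  pull out 2: (2/193) = +1  (since 193 mod 8 = 1)
  pull out 2: (2/193) = +1  (since 193 mod 8 = 1)
  (1/193) = 1
Product of signs = 1
(193/257) = 1

1


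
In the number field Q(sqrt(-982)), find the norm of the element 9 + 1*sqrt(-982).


N(a + b*sqrt(d)) = a^2 - d*b^2
= (9)^2 - (-982)*(1)^2
= 81 + 982
= 1063

1063


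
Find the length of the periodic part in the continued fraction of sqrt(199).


Run the CF algorithm for sqrt(199).
a_0 = floor(sqrt(199)) = 14; set m_0=0, q_0=1.
Recurrence: m' = q*a - m,  q' = (d - m'^2)/q,  a' = floor((a_0 + m')/q').
  step 1: m=14, q=3, a=9
  step 2: m=13, q=10, a=2
  step 3: m=7, q=15, a=1
  step 4: m=8, q=9, a=2
  step 5: m=10, q=11, a=2
  step 6: m=12, q=5, a=5
  step 7: m=13, q=6, a=4
  step 8: m=11, q=13, a=1
  step 9: m=2, q=15, a=1
  step 10: m=13, q=2, a=13
  step 11: m=13, q=15, a=1
  step 12: m=2, q=13, a=1
  step 13: m=11, q=6, a=4
  step 14: m=13, q=5, a=5
  step 15: m=12, q=11, a=2
  step 16: m=10, q=9, a=2
  step 17: m=8, q=15, a=1
  step 18: m=7, q=10, a=2
  step 19: m=13, q=3, a=9
  step 20: m=14, q=1, a=28
a_20 = 2*a_0 = 28, so the period closes here.
sqrt(199) = [14; 9, 2, 1, 2, 2, 5, 4, 1, 1, 13, 1, 1, 4, 5, 2, 2, 1, 2, 9, 28]
Period length = 20

20
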